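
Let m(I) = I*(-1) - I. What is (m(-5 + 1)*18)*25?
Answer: 3600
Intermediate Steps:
m(I) = -2*I (m(I) = -I - I = -2*I)
(m(-5 + 1)*18)*25 = (-2*(-5 + 1)*18)*25 = (-2*(-4)*18)*25 = (8*18)*25 = 144*25 = 3600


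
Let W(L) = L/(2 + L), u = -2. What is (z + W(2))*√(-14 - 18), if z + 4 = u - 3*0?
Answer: -22*I*√2 ≈ -31.113*I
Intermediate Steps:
z = -6 (z = -4 + (-2 - 3*0) = -4 + (-2 + 0) = -4 - 2 = -6)
(z + W(2))*√(-14 - 18) = (-6 + 2/(2 + 2))*√(-14 - 18) = (-6 + 2/4)*√(-32) = (-6 + 2*(¼))*(4*I*√2) = (-6 + ½)*(4*I*√2) = -22*I*√2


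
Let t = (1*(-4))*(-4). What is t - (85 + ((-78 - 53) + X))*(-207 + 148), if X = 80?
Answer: 2022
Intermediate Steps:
t = 16 (t = -4*(-4) = 16)
t - (85 + ((-78 - 53) + X))*(-207 + 148) = 16 - (85 + ((-78 - 53) + 80))*(-207 + 148) = 16 - (85 + (-131 + 80))*(-59) = 16 - (85 - 51)*(-59) = 16 - 34*(-59) = 16 - 1*(-2006) = 16 + 2006 = 2022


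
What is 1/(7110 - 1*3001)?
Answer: 1/4109 ≈ 0.00024337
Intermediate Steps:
1/(7110 - 1*3001) = 1/(7110 - 3001) = 1/4109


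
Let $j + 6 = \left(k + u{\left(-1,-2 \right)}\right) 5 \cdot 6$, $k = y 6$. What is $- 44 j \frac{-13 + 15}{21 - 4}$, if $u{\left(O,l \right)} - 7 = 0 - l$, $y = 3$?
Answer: $- \frac{70752}{17} \approx -4161.9$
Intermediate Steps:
$u{\left(O,l \right)} = 7 - l$ ($u{\left(O,l \right)} = 7 + \left(0 - l\right) = 7 - l$)
$k = 18$ ($k = 3 \cdot 6 = 18$)
$j = 804$ ($j = -6 + \left(18 + \left(7 - -2\right)\right) 5 \cdot 6 = -6 + \left(18 + \left(7 + 2\right)\right) 30 = -6 + \left(18 + 9\right) 30 = -6 + 27 \cdot 30 = -6 + 810 = 804$)
$- 44 j \frac{-13 + 15}{21 - 4} = \left(-44\right) 804 \frac{-13 + 15}{21 - 4} = - 35376 \cdot \frac{2}{17} = - 35376 \cdot 2 \cdot \frac{1}{17} = \left(-35376\right) \frac{2}{17} = - \frac{70752}{17}$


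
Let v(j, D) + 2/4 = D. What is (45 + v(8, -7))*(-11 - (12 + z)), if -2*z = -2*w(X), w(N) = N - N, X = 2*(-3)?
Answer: -1725/2 ≈ -862.50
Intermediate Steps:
X = -6
w(N) = 0
v(j, D) = -½ + D
z = 0 (z = -(-1)*0 = -½*0 = 0)
(45 + v(8, -7))*(-11 - (12 + z)) = (45 + (-½ - 7))*(-11 - (12 + 0)) = (45 - 15/2)*(-11 - 1*12) = 75*(-11 - 12)/2 = (75/2)*(-23) = -1725/2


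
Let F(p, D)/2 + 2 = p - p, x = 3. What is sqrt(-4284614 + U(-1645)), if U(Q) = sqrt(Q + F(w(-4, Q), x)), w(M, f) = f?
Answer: sqrt(-4284614 + I*sqrt(1649)) ≈ 0.01 + 2069.9*I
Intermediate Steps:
F(p, D) = -4 (F(p, D) = -4 + 2*(p - p) = -4 + 2*0 = -4 + 0 = -4)
U(Q) = sqrt(-4 + Q) (U(Q) = sqrt(Q - 4) = sqrt(-4 + Q))
sqrt(-4284614 + U(-1645)) = sqrt(-4284614 + sqrt(-4 - 1645)) = sqrt(-4284614 + sqrt(-1649)) = sqrt(-4284614 + I*sqrt(1649))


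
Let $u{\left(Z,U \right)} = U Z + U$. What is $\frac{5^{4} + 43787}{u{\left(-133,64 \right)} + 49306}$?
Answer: $\frac{22206}{20429} \approx 1.087$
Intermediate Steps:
$u{\left(Z,U \right)} = U + U Z$
$\frac{5^{4} + 43787}{u{\left(-133,64 \right)} + 49306} = \frac{5^{4} + 43787}{64 \left(1 - 133\right) + 49306} = \frac{625 + 43787}{64 \left(-132\right) + 49306} = \frac{44412}{-8448 + 49306} = \frac{44412}{40858} = 44412 \cdot \frac{1}{40858} = \frac{22206}{20429}$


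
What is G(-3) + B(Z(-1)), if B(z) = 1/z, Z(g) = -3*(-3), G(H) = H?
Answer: -26/9 ≈ -2.8889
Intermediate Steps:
Z(g) = 9
G(-3) + B(Z(-1)) = -3 + 1/9 = -3 + ⅑ = -26/9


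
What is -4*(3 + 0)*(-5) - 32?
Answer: 28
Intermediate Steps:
-4*(3 + 0)*(-5) - 32 = -4*3*(-5) - 32 = -12*(-5) - 32 = 60 - 32 = 28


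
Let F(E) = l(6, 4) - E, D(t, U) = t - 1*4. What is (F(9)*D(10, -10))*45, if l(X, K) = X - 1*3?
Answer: -1620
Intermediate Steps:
l(X, K) = -3 + X (l(X, K) = X - 3 = -3 + X)
D(t, U) = -4 + t (D(t, U) = t - 4 = -4 + t)
F(E) = 3 - E (F(E) = (-3 + 6) - E = 3 - E)
(F(9)*D(10, -10))*45 = ((3 - 1*9)*(-4 + 10))*45 = ((3 - 9)*6)*45 = -6*6*45 = -36*45 = -1620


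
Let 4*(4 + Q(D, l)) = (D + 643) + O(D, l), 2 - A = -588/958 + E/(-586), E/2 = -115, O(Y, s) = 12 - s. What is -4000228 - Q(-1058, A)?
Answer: -561405219830/140347 ≈ -4.0001e+6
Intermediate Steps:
E = -230 (E = 2*(-115) = -230)
A = 311751/140347 (A = 2 - (-588/958 - 230/(-586)) = 2 - (-588*1/958 - 230*(-1/586)) = 2 - (-294/479 + 115/293) = 2 - 1*(-31057/140347) = 2 + 31057/140347 = 311751/140347 ≈ 2.2213)
Q(D, l) = 639/4 - l/4 + D/4 (Q(D, l) = -4 + ((D + 643) + (12 - l))/4 = -4 + ((643 + D) + (12 - l))/4 = -4 + (655 + D - l)/4 = -4 + (655/4 - l/4 + D/4) = 639/4 - l/4 + D/4)
-4000228 - Q(-1058, A) = -4000228 - (639/4 - 1/4*311751/140347 + (1/4)*(-1058)) = -4000228 - (639/4 - 311751/561388 - 529/2) = -4000228 - 1*(-14779286/140347) = -4000228 + 14779286/140347 = -561405219830/140347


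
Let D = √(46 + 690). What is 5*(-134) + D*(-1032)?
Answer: -670 - 4128*√46 ≈ -28667.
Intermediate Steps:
D = 4*√46 (D = √736 = 4*√46 ≈ 27.129)
5*(-134) + D*(-1032) = 5*(-134) + (4*√46)*(-1032) = -670 - 4128*√46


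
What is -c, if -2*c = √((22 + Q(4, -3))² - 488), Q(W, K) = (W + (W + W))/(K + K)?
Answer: I*√22 ≈ 4.6904*I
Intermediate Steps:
Q(W, K) = 3*W/(2*K) (Q(W, K) = (W + 2*W)/((2*K)) = (3*W)*(1/(2*K)) = 3*W/(2*K))
c = -I*√22 (c = -√((22 + (3/2)*4/(-3))² - 488)/2 = -√((22 + (3/2)*4*(-⅓))² - 488)/2 = -√((22 - 2)² - 488)/2 = -√(20² - 488)/2 = -√(400 - 488)/2 = -I*√22 ≈ -4.6904*I)
-c = -(-1)*I*√22 = I*√22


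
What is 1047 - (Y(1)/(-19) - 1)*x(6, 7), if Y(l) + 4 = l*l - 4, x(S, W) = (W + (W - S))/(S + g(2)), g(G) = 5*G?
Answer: 19899/19 ≈ 1047.3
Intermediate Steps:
x(S, W) = (-S + 2*W)/(10 + S) (x(S, W) = (W + (W - S))/(S + 5*2) = (-S + 2*W)/(S + 10) = (-S + 2*W)/(10 + S))
Y(l) = -8 + l² (Y(l) = -4 + (l*l - 4) = -4 + (l² - 4) = -4 + (-4 + l²) = -8 + l²)
1047 - (Y(1)/(-19) - 1)*x(6, 7) = 1047 - ((-8 + 1²)/(-19) - 1)*(-1*6 + 2*7)/(10 + 6) = 1047 - ((-8 + 1)*(-1/19) - 1)*(-6 + 14)/16 = 1047 - (-7*(-1/19) - 1)*(1/16)*8 = 1047 - (7/19 - 1)/2 = 1047 - (-12)/(19*2) = 1047 - 1*(-6/19) = 1047 + 6/19 = 19899/19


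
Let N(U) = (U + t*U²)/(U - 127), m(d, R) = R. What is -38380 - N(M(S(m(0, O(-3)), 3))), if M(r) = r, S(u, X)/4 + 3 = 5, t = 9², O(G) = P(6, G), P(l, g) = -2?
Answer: -4562028/119 ≈ -38336.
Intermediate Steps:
O(G) = -2
t = 81
S(u, X) = 8 (S(u, X) = -12 + 4*5 = -12 + 20 = 8)
N(U) = (U + 81*U²)/(-127 + U) (N(U) = (U + 81*U²)/(U - 127) = (U + 81*U²)/(-127 + U))
-38380 - N(M(S(m(0, O(-3)), 3))) = -38380 - 8*(1 + 81*8)/(-127 + 8) = -38380 - 8*(1 + 648)/(-119) = -38380 - 8*(-1)*649/119 = -38380 - 1*(-5192/119) = -38380 + 5192/119 = -4562028/119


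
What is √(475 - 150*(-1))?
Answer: 25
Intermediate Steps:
√(475 - 150*(-1)) = √(475 + 150) = √625 = 25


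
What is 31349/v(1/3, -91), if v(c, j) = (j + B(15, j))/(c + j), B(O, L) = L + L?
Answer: 8526928/819 ≈ 10411.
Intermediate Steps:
B(O, L) = 2*L
v(c, j) = 3*j/(c + j) (v(c, j) = (j + 2*j)/(c + j) = (3*j)/(c + j) = 3*j/(c + j))
31349/v(1/3, -91) = 31349/((3*(-91)/(1/3 - 91))) = 31349/((3*(-91)/(-272/3))) = 31349/((3*(-91)*(-3/272))) = 31349/(819/272) = 31349*(272/819) = 8526928/819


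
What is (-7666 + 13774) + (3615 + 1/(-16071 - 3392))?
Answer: 189238748/19463 ≈ 9723.0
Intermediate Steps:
(-7666 + 13774) + (3615 + 1/(-16071 - 3392)) = 6108 + (3615 + 1/(-19463)) = 6108 + (3615 - 1/19463) = 6108 + 70358744/19463 = 189238748/19463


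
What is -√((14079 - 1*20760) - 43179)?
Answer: -6*I*√1385 ≈ -223.29*I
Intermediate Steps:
-√((14079 - 1*20760) - 43179) = -√((14079 - 20760) - 43179) = -√(-6681 - 43179) = -√(-49860) = -6*I*√1385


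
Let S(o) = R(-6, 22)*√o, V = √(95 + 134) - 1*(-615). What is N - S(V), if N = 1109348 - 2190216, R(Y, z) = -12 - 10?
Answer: -1080868 + 22*√(615 + √229) ≈ -1.0803e+6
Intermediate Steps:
R(Y, z) = -22
V = 615 + √229 (V = √229 + 615 = 615 + √229 ≈ 630.13)
N = -1080868
S(o) = -22*√o
N - S(V) = -1080868 - (-22)*√(615 + √229) = -1080868 + 22*√(615 + √229)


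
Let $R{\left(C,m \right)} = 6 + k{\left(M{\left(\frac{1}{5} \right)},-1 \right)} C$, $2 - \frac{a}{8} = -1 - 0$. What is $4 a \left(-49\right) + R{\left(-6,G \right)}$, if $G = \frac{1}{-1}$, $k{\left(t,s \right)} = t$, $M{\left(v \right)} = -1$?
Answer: $-4692$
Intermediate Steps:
$a = 24$ ($a = 16 - 8 \left(-1 - 0\right) = 16 - 8 \left(-1 + 0\right) = 16 - -8 = 16 + 8 = 24$)
$G = -1$
$R{\left(C,m \right)} = 6 - C$
$4 a \left(-49\right) + R{\left(-6,G \right)} = 4 \cdot 24 \left(-49\right) + \left(6 - -6\right) = 96 \left(-49\right) + \left(6 + 6\right) = -4704 + 12 = -4692$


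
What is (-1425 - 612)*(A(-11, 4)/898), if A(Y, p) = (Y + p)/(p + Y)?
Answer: -2037/898 ≈ -2.2684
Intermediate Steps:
A(Y, p) = 1 (A(Y, p) = (Y + p)/(Y + p) = 1)
(-1425 - 612)*(A(-11, 4)/898) = (-1425 - 612)*(1/898) = -2037/898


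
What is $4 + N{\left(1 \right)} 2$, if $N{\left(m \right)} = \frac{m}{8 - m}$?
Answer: $\frac{30}{7} \approx 4.2857$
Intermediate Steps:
$4 + N{\left(1 \right)} 2 = 4 + \left(-1\right) 1 \frac{1}{-8 + 1} \cdot 2 = 4 + \left(-1\right) 1 \frac{1}{-7} \cdot 2 = 4 + \left(-1\right) 1 \left(- \frac{1}{7}\right) 2 = 4 + \frac{1}{7} \cdot 2 = 4 + \frac{2}{7} = \frac{30}{7}$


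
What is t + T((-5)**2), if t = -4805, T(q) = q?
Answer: -4780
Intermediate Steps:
t + T((-5)**2) = -4805 + (-5)**2 = -4805 + 25 = -4780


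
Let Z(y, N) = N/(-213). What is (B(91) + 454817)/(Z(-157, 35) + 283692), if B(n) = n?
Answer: 96895404/60426361 ≈ 1.6035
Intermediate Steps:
Z(y, N) = -N/213
(B(91) + 454817)/(Z(-157, 35) + 283692) = (91 + 454817)/(-1/213*35 + 283692) = 454908/(-35/213 + 283692) = 454908/(60426361/213) = 454908*(213/60426361) = 96895404/60426361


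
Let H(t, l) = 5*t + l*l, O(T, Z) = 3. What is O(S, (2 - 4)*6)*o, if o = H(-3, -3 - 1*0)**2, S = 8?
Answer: 108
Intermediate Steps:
H(t, l) = l**2 + 5*t (H(t, l) = 5*t + l**2 = l**2 + 5*t)
o = 36 (o = ((-3 - 1*0)**2 + 5*(-3))**2 = ((-3 + 0)**2 - 15)**2 = ((-3)**2 - 15)**2 = (9 - 15)**2 = (-6)**2 = 36)
O(S, (2 - 4)*6)*o = 3*36 = 108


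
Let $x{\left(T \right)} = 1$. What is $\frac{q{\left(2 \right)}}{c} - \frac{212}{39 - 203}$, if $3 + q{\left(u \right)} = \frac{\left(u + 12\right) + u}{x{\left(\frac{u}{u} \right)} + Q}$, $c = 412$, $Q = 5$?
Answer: $\frac{65467}{50676} \approx 1.2919$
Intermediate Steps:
$q{\left(u \right)} = -1 + \frac{u}{3}$ ($q{\left(u \right)} = -3 + \frac{\left(u + 12\right) + u}{1 + 5} = -3 + \frac{\left(12 + u\right) + u}{6} = -3 + \left(12 + 2 u\right) \frac{1}{6} = -3 + \left(2 + \frac{u}{3}\right) = -1 + \frac{u}{3}$)
$\frac{q{\left(2 \right)}}{c} - \frac{212}{39 - 203} = \frac{-1 + \frac{1}{3} \cdot 2}{412} - \frac{212}{39 - 203} = \left(-1 + \frac{2}{3}\right) \frac{1}{412} - \frac{212}{-164} = \left(- \frac{1}{3}\right) \frac{1}{412} - - \frac{53}{41} = - \frac{1}{1236} + \frac{53}{41} = \frac{65467}{50676}$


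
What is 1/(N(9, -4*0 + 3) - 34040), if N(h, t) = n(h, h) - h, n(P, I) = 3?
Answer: -1/34046 ≈ -2.9372e-5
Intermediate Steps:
N(h, t) = 3 - h
1/(N(9, -4*0 + 3) - 34040) = 1/((3 - 1*9) - 34040) = 1/((3 - 9) - 34040) = 1/(-6 - 34040) = 1/(-34046) = -1/34046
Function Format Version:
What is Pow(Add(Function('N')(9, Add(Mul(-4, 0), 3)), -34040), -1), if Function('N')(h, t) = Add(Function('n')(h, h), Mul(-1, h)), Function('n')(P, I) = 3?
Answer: Rational(-1, 34046) ≈ -2.9372e-5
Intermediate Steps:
Function('N')(h, t) = Add(3, Mul(-1, h))
Pow(Add(Function('N')(9, Add(Mul(-4, 0), 3)), -34040), -1) = Pow(Add(Add(3, Mul(-1, 9)), -34040), -1) = Pow(Add(Add(3, -9), -34040), -1) = Pow(Add(-6, -34040), -1) = Pow(-34046, -1) = Rational(-1, 34046)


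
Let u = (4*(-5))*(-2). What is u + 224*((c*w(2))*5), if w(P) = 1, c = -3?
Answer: -3320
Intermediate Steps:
u = 40 (u = -20*(-2) = 40)
u + 224*((c*w(2))*5) = 40 + 224*(-3*1*5) = 40 + 224*(-3*5) = 40 + 224*(-15) = 40 - 3360 = -3320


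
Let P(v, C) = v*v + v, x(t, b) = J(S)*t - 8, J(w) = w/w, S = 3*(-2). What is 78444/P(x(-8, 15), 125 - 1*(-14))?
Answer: 6537/20 ≈ 326.85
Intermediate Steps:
S = -6
J(w) = 1
x(t, b) = -8 + t (x(t, b) = 1*t - 8 = t - 8 = -8 + t)
P(v, C) = v + v² (P(v, C) = v² + v = v + v²)
78444/P(x(-8, 15), 125 - 1*(-14)) = 78444/(((-8 - 8)*(1 + (-8 - 8)))) = 78444/((-16*(1 - 16))) = 78444/((-16*(-15))) = 78444/240 = 78444*(1/240) = 6537/20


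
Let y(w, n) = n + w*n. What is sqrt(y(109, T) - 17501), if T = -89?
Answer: I*sqrt(27291) ≈ 165.2*I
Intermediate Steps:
y(w, n) = n + n*w
sqrt(y(109, T) - 17501) = sqrt(-89*(1 + 109) - 17501) = sqrt(-89*110 - 17501) = sqrt(-9790 - 17501) = sqrt(-27291) = I*sqrt(27291)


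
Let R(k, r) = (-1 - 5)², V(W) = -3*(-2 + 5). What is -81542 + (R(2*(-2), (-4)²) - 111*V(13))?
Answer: -80507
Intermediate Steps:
V(W) = -9 (V(W) = -3*3 = -9)
R(k, r) = 36 (R(k, r) = (-6)² = 36)
-81542 + (R(2*(-2), (-4)²) - 111*V(13)) = -81542 + (36 - 111*(-9)) = -81542 + (36 + 999) = -81542 + 1035 = -80507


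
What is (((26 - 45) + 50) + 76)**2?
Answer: 11449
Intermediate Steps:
(((26 - 45) + 50) + 76)**2 = ((-19 + 50) + 76)**2 = (31 + 76)**2 = 107**2 = 11449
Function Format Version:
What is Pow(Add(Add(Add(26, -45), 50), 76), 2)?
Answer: 11449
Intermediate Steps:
Pow(Add(Add(Add(26, -45), 50), 76), 2) = Pow(Add(Add(-19, 50), 76), 2) = Pow(Add(31, 76), 2) = Pow(107, 2) = 11449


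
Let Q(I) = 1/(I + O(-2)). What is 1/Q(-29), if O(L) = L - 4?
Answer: -35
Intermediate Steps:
O(L) = -4 + L
Q(I) = 1/(-6 + I) (Q(I) = 1/(I + (-4 - 2)) = 1/(I - 6) = 1/(-6 + I))
1/Q(-29) = 1/(1/(-6 - 29)) = 1/(1/(-35)) = 1/(-1/35) = -35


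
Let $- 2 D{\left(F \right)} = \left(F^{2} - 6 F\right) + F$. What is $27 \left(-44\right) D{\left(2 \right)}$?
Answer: $-3564$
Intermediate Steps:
$D{\left(F \right)} = - \frac{F^{2}}{2} + \frac{5 F}{2}$ ($D{\left(F \right)} = - \frac{\left(F^{2} - 6 F\right) + F}{2} = - \frac{F^{2} - 5 F}{2} = - \frac{F^{2}}{2} + \frac{5 F}{2}$)
$27 \left(-44\right) D{\left(2 \right)} = 27 \left(-44\right) \frac{1}{2} \cdot 2 \left(5 - 2\right) = - 1188 \cdot \frac{1}{2} \cdot 2 \left(5 - 2\right) = - 1188 \cdot \frac{1}{2} \cdot 2 \cdot 3 = \left(-1188\right) 3 = -3564$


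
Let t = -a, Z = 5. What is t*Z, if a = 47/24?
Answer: -235/24 ≈ -9.7917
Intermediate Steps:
a = 47/24 (a = 47*(1/24) = 47/24 ≈ 1.9583)
t = -47/24 (t = -1*47/24 = -47/24 ≈ -1.9583)
t*Z = -47/24*5 = -235/24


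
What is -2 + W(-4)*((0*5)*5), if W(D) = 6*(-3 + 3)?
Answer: -2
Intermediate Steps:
W(D) = 0 (W(D) = 6*0 = 0)
-2 + W(-4)*((0*5)*5) = -2 + 0*((0*5)*5) = -2 + 0*(0*5) = -2 + 0*0 = -2 + 0 = -2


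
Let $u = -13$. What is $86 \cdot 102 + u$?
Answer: $8759$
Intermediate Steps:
$86 \cdot 102 + u = 86 \cdot 102 - 13 = 8772 - 13 = 8759$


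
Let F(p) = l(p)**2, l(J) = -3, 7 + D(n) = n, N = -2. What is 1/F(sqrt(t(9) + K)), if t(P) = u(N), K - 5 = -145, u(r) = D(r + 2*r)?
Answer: 1/9 ≈ 0.11111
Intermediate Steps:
D(n) = -7 + n
u(r) = -7 + 3*r (u(r) = -7 + (r + 2*r) = -7 + 3*r)
K = -140 (K = 5 - 145 = -140)
t(P) = -13 (t(P) = -7 + 3*(-2) = -7 - 6 = -13)
F(p) = 9 (F(p) = (-3)**2 = 9)
1/F(sqrt(t(9) + K)) = 1/9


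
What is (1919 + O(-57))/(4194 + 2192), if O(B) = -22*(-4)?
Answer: 2007/6386 ≈ 0.31428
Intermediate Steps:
O(B) = 88
(1919 + O(-57))/(4194 + 2192) = (1919 + 88)/(4194 + 2192) = 2007/6386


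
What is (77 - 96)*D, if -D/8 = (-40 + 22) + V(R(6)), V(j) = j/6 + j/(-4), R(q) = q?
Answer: -2812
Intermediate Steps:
V(j) = -j/12 (V(j) = j*(⅙) + j*(-¼) = j/6 - j/4 = -j/12)
D = 148 (D = -8*((-40 + 22) - 1/12*6) = -8*(-18 - ½) = -8*(-37/2) = 148)
(77 - 96)*D = (77 - 96)*148 = -19*148 = -2812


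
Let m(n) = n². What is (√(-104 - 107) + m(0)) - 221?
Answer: -221 + I*√211 ≈ -221.0 + 14.526*I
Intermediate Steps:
(√(-104 - 107) + m(0)) - 221 = (√(-104 - 107) + 0²) - 221 = (√(-211) + 0) - 221 = (I*√211 + 0) - 221 = I*√211 - 221 = -221 + I*√211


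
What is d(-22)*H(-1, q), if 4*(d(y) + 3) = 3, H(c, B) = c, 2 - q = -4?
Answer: 9/4 ≈ 2.2500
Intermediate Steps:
q = 6 (q = 2 - 1*(-4) = 2 + 4 = 6)
d(y) = -9/4 (d(y) = -3 + (¼)*3 = -3 + ¾ = -9/4)
d(-22)*H(-1, q) = -9/4*(-1) = 9/4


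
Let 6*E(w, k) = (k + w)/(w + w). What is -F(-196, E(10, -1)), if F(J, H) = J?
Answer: 196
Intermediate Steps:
E(w, k) = (k + w)/(12*w) (E(w, k) = ((k + w)/(w + w))/6 = ((k + w)/((2*w)))/6 = ((k + w)*(1/(2*w)))/6 = ((k + w)/(2*w))/6 = (k + w)/(12*w))
-F(-196, E(10, -1)) = -1*(-196) = 196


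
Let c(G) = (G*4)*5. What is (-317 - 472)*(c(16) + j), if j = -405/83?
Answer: -20636295/83 ≈ -2.4863e+5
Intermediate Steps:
j = -405/83 (j = -405*1/83 = -405/83 ≈ -4.8795)
c(G) = 20*G (c(G) = (4*G)*5 = 20*G)
(-317 - 472)*(c(16) + j) = (-317 - 472)*(20*16 - 405/83) = -789*(320 - 405/83) = -789*26155/83 = -20636295/83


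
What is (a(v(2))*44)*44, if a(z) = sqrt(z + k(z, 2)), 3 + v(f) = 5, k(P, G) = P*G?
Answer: 1936*sqrt(6) ≈ 4742.2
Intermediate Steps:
k(P, G) = G*P
v(f) = 2 (v(f) = -3 + 5 = 2)
a(z) = sqrt(3)*sqrt(z) (a(z) = sqrt(z + 2*z) = sqrt(3*z) = sqrt(3)*sqrt(z))
(a(v(2))*44)*44 = ((sqrt(3)*sqrt(2))*44)*44 = (sqrt(6)*44)*44 = (44*sqrt(6))*44 = 1936*sqrt(6)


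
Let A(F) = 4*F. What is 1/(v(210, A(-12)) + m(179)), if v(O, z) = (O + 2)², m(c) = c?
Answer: 1/45123 ≈ 2.2162e-5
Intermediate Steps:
v(O, z) = (2 + O)²
1/(v(210, A(-12)) + m(179)) = 1/((2 + 210)² + 179) = 1/(212² + 179) = 1/(44944 + 179) = 1/45123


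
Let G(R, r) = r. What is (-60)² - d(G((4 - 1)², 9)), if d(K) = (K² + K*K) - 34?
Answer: 3472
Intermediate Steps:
d(K) = -34 + 2*K² (d(K) = (K² + K²) - 34 = 2*K² - 34 = -34 + 2*K²)
(-60)² - d(G((4 - 1)², 9)) = (-60)² - (-34 + 2*9²) = 3600 - (-34 + 2*81) = 3600 - (-34 + 162) = 3600 - 1*128 = 3600 - 128 = 3472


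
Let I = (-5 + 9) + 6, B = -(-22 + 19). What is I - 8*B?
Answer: -14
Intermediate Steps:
B = 3 (B = -1*(-3) = 3)
I = 10 (I = 4 + 6 = 10)
I - 8*B = 10 - 8*3 = 10 - 24 = -14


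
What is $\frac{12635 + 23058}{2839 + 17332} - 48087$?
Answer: $- \frac{969927184}{20171} \approx -48085.0$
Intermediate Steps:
$\frac{12635 + 23058}{2839 + 17332} - 48087 = \frac{35693}{20171} - 48087 = - \frac{969927184}{20171}$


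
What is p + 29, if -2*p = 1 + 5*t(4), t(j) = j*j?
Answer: -23/2 ≈ -11.500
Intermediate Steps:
t(j) = j²
p = -81/2 (p = -(1 + 5*4²)/2 = -(1 + 5*16)/2 = -(1 + 80)/2 = -½*81 = -81/2 ≈ -40.500)
p + 29 = -81/2 + 29 = -23/2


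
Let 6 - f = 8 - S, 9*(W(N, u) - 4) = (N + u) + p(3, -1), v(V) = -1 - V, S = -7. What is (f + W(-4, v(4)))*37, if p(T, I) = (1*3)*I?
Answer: -703/3 ≈ -234.33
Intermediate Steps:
p(T, I) = 3*I
W(N, u) = 11/3 + N/9 + u/9 (W(N, u) = 4 + ((N + u) + 3*(-1))/9 = 4 + ((N + u) - 3)/9 = 4 + (-3 + N + u)/9 = 4 + (-1/3 + N/9 + u/9) = 11/3 + N/9 + u/9)
f = -9 (f = 6 - (8 - 1*(-7)) = 6 - (8 + 7) = 6 - 1*15 = 6 - 15 = -9)
(f + W(-4, v(4)))*37 = (-9 + (11/3 + (1/9)*(-4) + (-1 - 1*4)/9))*37 = (-9 + (11/3 - 4/9 + (-1 - 4)/9))*37 = (-9 + (11/3 - 4/9 + (1/9)*(-5)))*37 = (-9 + (11/3 - 4/9 - 5/9))*37 = (-9 + 8/3)*37 = -19/3*37 = -703/3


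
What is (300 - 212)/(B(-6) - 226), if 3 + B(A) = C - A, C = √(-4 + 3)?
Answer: -9812/24865 - 44*I/24865 ≈ -0.39461 - 0.0017696*I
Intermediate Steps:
C = I (C = √(-1) = I ≈ 1.0*I)
B(A) = -3 + I - A (B(A) = -3 + (I - A) = -3 + I - A)
(300 - 212)/(B(-6) - 226) = (300 - 212)/((-3 + I - 1*(-6)) - 226) = 88/((-3 + I + 6) - 226) = 88/((3 + I) - 226) = 88/(-223 + I) = 88*((-223 - I)/49730) = 44*(-223 - I)/24865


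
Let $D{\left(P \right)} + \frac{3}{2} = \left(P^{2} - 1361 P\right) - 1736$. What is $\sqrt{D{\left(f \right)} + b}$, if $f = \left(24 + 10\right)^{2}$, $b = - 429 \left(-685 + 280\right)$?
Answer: $\frac{i \sqrt{259890}}{2} \approx 254.9 i$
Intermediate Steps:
$b = 173745$ ($b = \left(-429\right) \left(-405\right) = 173745$)
$f = 1156$ ($f = 34^{2} = 1156$)
$D{\left(P \right)} = - \frac{3475}{2} + P^{2} - 1361 P$ ($D{\left(P \right)} = - \frac{3}{2} - \left(1736 - P^{2} + 1361 P\right) = - \frac{3475}{2} + P^{2} - 1361 P$)
$\sqrt{D{\left(f \right)} + b} = \sqrt{\left(- \frac{3475}{2} + 1156^{2} - 1573316\right) + 173745} = \sqrt{\left(- \frac{3475}{2} + 1336336 - 1573316\right) + 173745} = \sqrt{- \frac{477435}{2} + 173745} = \sqrt{- \frac{129945}{2}} = \frac{i \sqrt{259890}}{2}$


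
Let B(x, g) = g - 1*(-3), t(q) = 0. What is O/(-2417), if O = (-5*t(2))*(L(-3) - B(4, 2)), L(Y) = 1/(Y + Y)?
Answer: 0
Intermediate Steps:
B(x, g) = 3 + g (B(x, g) = g + 3 = 3 + g)
L(Y) = 1/(2*Y)
O = 0 (O = (-5*0)*((1/2)/(-3) - (3 + 2)) = 0*((1/2)*(-1/3) - 1*5) = 0*(-1/6 - 5) = 0*(-31/6) = 0)
O/(-2417) = 0/(-2417) = 0*(-1/2417) = 0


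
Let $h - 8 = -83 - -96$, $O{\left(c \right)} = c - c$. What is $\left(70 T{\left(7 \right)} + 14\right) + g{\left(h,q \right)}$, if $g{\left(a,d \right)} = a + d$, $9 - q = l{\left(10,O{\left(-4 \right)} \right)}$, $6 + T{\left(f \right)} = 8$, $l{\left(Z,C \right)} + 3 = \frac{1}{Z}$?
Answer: $\frac{1869}{10} \approx 186.9$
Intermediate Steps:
$O{\left(c \right)} = 0$
$l{\left(Z,C \right)} = -3 + \frac{1}{Z}$
$T{\left(f \right)} = 2$ ($T{\left(f \right)} = -6 + 8 = 2$)
$q = \frac{119}{10}$ ($q = 9 - \left(-3 + \frac{1}{10}\right) = 9 - - \frac{29}{10} = 9 + \frac{29}{10} = \frac{119}{10} \approx 11.9$)
$h = 21$ ($h = 8 - -13 = 8 + \left(-83 + 96\right) = 8 + 13 = 21$)
$\left(70 T{\left(7 \right)} + 14\right) + g{\left(h,q \right)} = \left(70 \cdot 2 + 14\right) + \left(21 + \frac{119}{10}\right) = \left(140 + 14\right) + \frac{329}{10} = 154 + \frac{329}{10} = \frac{1869}{10}$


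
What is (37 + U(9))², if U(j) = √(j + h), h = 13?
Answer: (37 + √22)² ≈ 1738.1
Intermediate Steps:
U(j) = √(13 + j) (U(j) = √(j + 13) = √(13 + j))
(37 + U(9))² = (37 + √(13 + 9))² = (37 + √22)²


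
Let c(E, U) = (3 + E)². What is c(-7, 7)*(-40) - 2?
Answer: -642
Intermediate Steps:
c(-7, 7)*(-40) - 2 = (3 - 7)²*(-40) - 2 = (-4)²*(-40) - 2 = 16*(-40) - 2 = -640 - 2 = -642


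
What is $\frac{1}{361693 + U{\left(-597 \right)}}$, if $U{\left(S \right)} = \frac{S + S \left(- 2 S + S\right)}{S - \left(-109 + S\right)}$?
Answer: $\frac{109}{39067531} \approx 2.79 \cdot 10^{-6}$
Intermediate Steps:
$U{\left(S \right)} = - \frac{S^{2}}{109} + \frac{S}{109}$ ($U{\left(S \right)} = \frac{S + S \left(- S\right)}{109} = \left(S - S^{2}\right) \frac{1}{109} = - \frac{S^{2}}{109} + \frac{S}{109}$)
$\frac{1}{361693 + U{\left(-597 \right)}} = \frac{1}{361693 + \frac{1}{109} \left(-597\right) \left(1 - -597\right)} = \frac{1}{361693 + \frac{1}{109} \left(-597\right) \left(1 + 597\right)} = \frac{1}{361693 + \frac{1}{109} \left(-597\right) 598} = \frac{1}{361693 - \frac{357006}{109}} = \frac{1}{\frac{39067531}{109}} = \frac{109}{39067531}$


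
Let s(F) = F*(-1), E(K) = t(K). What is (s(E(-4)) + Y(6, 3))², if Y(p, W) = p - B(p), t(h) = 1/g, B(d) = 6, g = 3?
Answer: ⅑ ≈ 0.11111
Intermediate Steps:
t(h) = ⅓ (t(h) = 1/3 = ⅓)
E(K) = ⅓
s(F) = -F
Y(p, W) = -6 + p (Y(p, W) = p - 1*6 = p - 6 = -6 + p)
(s(E(-4)) + Y(6, 3))² = (-1*⅓ + (-6 + 6))² = (-⅓ + 0)² = (-⅓)² = ⅑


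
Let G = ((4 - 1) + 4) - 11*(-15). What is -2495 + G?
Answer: -2323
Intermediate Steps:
G = 172 (G = (3 + 4) + 165 = 7 + 165 = 172)
-2495 + G = -2495 + 172 = -2323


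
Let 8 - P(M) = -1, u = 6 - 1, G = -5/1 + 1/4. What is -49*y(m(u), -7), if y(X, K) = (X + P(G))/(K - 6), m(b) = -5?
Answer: 196/13 ≈ 15.077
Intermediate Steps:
G = -19/4 (G = -5*1 + 1*(¼) = -5 + ¼ = -19/4 ≈ -4.7500)
u = 5
P(M) = 9 (P(M) = 8 - 1*(-1) = 8 + 1 = 9)
y(X, K) = (9 + X)/(-6 + K) (y(X, K) = (X + 9)/(K - 6) = (9 + X)/(-6 + K))
-49*y(m(u), -7) = -49*(9 - 5)/(-6 - 7) = -49*4/(-13) = -(-49)*4/13 = -49*(-4/13) = 196/13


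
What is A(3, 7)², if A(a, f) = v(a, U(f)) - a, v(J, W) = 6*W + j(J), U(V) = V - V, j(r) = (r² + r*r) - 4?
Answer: 121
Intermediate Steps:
j(r) = -4 + 2*r² (j(r) = (r² + r²) - 4 = 2*r² - 4 = -4 + 2*r²)
U(V) = 0
v(J, W) = -4 + 2*J² + 6*W (v(J, W) = 6*W + (-4 + 2*J²) = -4 + 2*J² + 6*W)
A(a, f) = -4 - a + 2*a² (A(a, f) = (-4 + 2*a² + 6*0) - a = (-4 + 2*a² + 0) - a = (-4 + 2*a²) - a = -4 - a + 2*a²)
A(3, 7)² = (-4 - 1*3 + 2*3²)² = (-4 - 3 + 2*9)² = (-4 - 3 + 18)² = 11² = 121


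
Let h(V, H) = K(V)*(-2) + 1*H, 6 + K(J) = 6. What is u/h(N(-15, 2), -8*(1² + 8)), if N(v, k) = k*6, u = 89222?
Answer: -44611/36 ≈ -1239.2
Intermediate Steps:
K(J) = 0 (K(J) = -6 + 6 = 0)
N(v, k) = 6*k
h(V, H) = H (h(V, H) = 0*(-2) + 1*H = 0 + H = H)
u/h(N(-15, 2), -8*(1² + 8)) = 89222/((-8*(1² + 8))) = 89222/((-8*(1 + 8))) = 89222/((-8*9)) = 89222/(-72) = 89222*(-1/72) = -44611/36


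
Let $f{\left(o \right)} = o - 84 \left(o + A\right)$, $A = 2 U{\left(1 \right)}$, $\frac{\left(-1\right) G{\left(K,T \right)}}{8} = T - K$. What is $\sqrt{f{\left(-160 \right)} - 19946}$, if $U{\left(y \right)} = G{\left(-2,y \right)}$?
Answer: $i \sqrt{2634} \approx 51.323 i$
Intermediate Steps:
$G{\left(K,T \right)} = - 8 T + 8 K$ ($G{\left(K,T \right)} = - 8 \left(T - K\right) = - 8 T + 8 K$)
$U{\left(y \right)} = -16 - 8 y$ ($U{\left(y \right)} = - 8 y + 8 \left(-2\right) = - 8 y - 16 = -16 - 8 y$)
$A = -48$ ($A = 2 \left(-16 - 8\right) = 2 \left(-24\right) = -48$)
$f{\left(o \right)} = 4032 - 83 o$ ($f{\left(o \right)} = o - 84 \left(o - 48\right) = o - 84 \left(-48 + o\right) = o - \left(-4032 + 84 o\right) = 4032 - 83 o$)
$\sqrt{f{\left(-160 \right)} - 19946} = \sqrt{\left(4032 - -13280\right) - 19946} = \sqrt{\left(4032 + 13280\right) - 19946} = \sqrt{17312 - 19946} = \sqrt{-2634} = i \sqrt{2634}$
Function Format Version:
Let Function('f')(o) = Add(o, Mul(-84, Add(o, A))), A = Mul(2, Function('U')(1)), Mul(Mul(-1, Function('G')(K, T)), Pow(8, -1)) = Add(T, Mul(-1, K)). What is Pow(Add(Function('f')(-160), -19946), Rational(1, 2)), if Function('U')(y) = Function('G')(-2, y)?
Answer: Mul(I, Pow(2634, Rational(1, 2))) ≈ Mul(51.323, I)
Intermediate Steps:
Function('G')(K, T) = Add(Mul(-8, T), Mul(8, K)) (Function('G')(K, T) = Mul(-8, Add(T, Mul(-1, K))) = Add(Mul(-8, T), Mul(8, K)))
Function('U')(y) = Add(-16, Mul(-8, y)) (Function('U')(y) = Add(Mul(-8, y), Mul(8, -2)) = Add(Mul(-8, y), -16) = Add(-16, Mul(-8, y)))
A = -48 (A = Mul(2, Add(-16, Mul(-8, 1))) = Mul(2, Add(-16, -8)) = Mul(2, -24) = -48)
Function('f')(o) = Add(4032, Mul(-83, o)) (Function('f')(o) = Add(o, Mul(-84, Add(o, -48))) = Add(o, Mul(-84, Add(-48, o))) = Add(o, Add(4032, Mul(-84, o))) = Add(4032, Mul(-83, o)))
Pow(Add(Function('f')(-160), -19946), Rational(1, 2)) = Pow(Add(Add(4032, Mul(-83, -160)), -19946), Rational(1, 2)) = Pow(Add(Add(4032, 13280), -19946), Rational(1, 2)) = Pow(Add(17312, -19946), Rational(1, 2)) = Pow(-2634, Rational(1, 2)) = Mul(I, Pow(2634, Rational(1, 2)))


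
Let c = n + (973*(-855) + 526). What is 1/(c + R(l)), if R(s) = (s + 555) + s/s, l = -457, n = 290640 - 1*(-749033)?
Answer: 1/208383 ≈ 4.7989e-6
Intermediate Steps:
n = 1039673 (n = 290640 + 749033 = 1039673)
R(s) = 556 + s (R(s) = (555 + s) + 1 = 556 + s)
c = 208284 (c = 1039673 + (973*(-855) + 526) = 1039673 + (-831915 + 526) = 1039673 - 831389 = 208284)
1/(c + R(l)) = 1/(208284 + (556 - 457)) = 1/(208284 + 99) = 1/208383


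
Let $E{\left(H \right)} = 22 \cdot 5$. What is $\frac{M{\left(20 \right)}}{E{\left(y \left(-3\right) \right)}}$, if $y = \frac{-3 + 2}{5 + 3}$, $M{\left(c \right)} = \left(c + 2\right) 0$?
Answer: $0$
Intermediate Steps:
$M{\left(c \right)} = 0$ ($M{\left(c \right)} = \left(2 + c\right) 0 = 0$)
$y = - \frac{1}{8} \approx -0.125$
$E{\left(H \right)} = 110$
$\frac{M{\left(20 \right)}}{E{\left(y \left(-3\right) \right)}} = \frac{0}{110} = 0 \cdot \frac{1}{110} = 0$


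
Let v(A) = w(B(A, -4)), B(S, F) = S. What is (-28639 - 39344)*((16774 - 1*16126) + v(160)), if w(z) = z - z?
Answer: -44052984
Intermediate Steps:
w(z) = 0
v(A) = 0
(-28639 - 39344)*((16774 - 1*16126) + v(160)) = (-28639 - 39344)*((16774 - 1*16126) + 0) = -67983*((16774 - 16126) + 0) = -67983*(648 + 0) = -67983*648 = -44052984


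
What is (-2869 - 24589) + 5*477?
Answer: -25073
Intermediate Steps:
(-2869 - 24589) + 5*477 = -27458 + 2385 = -25073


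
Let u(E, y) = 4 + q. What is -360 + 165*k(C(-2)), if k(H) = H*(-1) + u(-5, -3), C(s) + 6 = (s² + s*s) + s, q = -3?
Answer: -195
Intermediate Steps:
C(s) = -6 + s + 2*s² (C(s) = -6 + ((s² + s*s) + s) = -6 + ((s² + s²) + s) = -6 + (2*s² + s) = -6 + (s + 2*s²) = -6 + s + 2*s²)
u(E, y) = 1 (u(E, y) = 4 - 3 = 1)
k(H) = 1 - H (k(H) = H*(-1) + 1 = -H + 1 = 1 - H)
-360 + 165*k(C(-2)) = -360 + 165*(1 - (-6 - 2 + 2*(-2)²)) = -360 + 165*(1 - (-6 - 2 + 2*4)) = -360 + 165*(1 - (-6 - 2 + 8)) = -360 + 165*(1 - 1*0) = -360 + 165*(1 + 0) = -360 + 165*1 = -360 + 165 = -195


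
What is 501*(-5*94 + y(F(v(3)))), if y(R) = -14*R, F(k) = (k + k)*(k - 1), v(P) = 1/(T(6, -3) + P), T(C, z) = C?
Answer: -6320282/27 ≈ -2.3408e+5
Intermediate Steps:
v(P) = 1/(6 + P)
F(k) = 2*k*(-1 + k) (F(k) = (2*k)*(-1 + k) = 2*k*(-1 + k))
501*(-5*94 + y(F(v(3)))) = 501*(-5*94 - 28*(-1 + 1/(6 + 3))/(6 + 3)) = 501*(-470 - 28*(-1 + 1/9)/9) = 501*(-470 - 28*(-1 + ⅑)/9) = 501*(-470 - 28*(-8)/(9*9)) = 501*(-470 - 14*(-16/81)) = 501*(-470 + 224/81) = 501*(-37846/81) = -6320282/27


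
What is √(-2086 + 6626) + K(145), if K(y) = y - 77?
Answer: 68 + 2*√1135 ≈ 135.38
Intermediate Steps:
K(y) = -77 + y
√(-2086 + 6626) + K(145) = √(-2086 + 6626) + (-77 + 145) = √4540 + 68 = 2*√1135 + 68 = 68 + 2*√1135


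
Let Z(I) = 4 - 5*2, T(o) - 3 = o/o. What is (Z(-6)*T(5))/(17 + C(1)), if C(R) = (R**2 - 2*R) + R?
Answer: -24/17 ≈ -1.4118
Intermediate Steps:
T(o) = 4 (T(o) = 3 + o/o = 3 + 1 = 4)
Z(I) = -6 (Z(I) = 4 - 10 = -6)
C(R) = R**2 - R
(Z(-6)*T(5))/(17 + C(1)) = (-6*4)/(17 + 1*(-1 + 1)) = -24/(17 + 1*0) = -24/(17 + 0) = -24/17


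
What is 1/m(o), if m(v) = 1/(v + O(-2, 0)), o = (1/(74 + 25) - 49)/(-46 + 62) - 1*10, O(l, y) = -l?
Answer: -8761/792 ≈ -11.062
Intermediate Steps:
o = -10345/792 (o = (1/99 - 49)/16 - 10 = (1/99 - 49)*(1/16) - 10 = -4850/99*1/16 - 10 = -2425/792 - 10 = -10345/792 ≈ -13.062)
m(v) = 1/(2 + v) (m(v) = 1/(v - 1*(-2)) = 1/(v + 2) = 1/(2 + v))
1/m(o) = 1/(1/(2 - 10345/792)) = 1/(1/(-8761/792)) = 1/(-792/8761) = -8761/792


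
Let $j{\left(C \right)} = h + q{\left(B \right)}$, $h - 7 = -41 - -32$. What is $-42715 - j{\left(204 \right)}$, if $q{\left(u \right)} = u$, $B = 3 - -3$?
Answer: $-42719$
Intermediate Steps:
$B = 6$ ($B = 3 + 3 = 6$)
$h = -2$ ($h = 7 - 9 = -2$)
$j{\left(C \right)} = 4$ ($j{\left(C \right)} = -2 + 6 = 4$)
$-42715 - j{\left(204 \right)} = -42715 - 4 = -42719$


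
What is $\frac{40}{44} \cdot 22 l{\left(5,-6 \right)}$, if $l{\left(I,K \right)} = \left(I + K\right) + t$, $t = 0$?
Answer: $-20$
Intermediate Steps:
$l{\left(I,K \right)} = I + K$ ($l{\left(I,K \right)} = \left(I + K\right) + 0 = I + K$)
$\frac{40}{44} \cdot 22 l{\left(5,-6 \right)} = \frac{40}{44} \cdot 22 \left(5 - 6\right) = 40 \cdot \frac{1}{44} \cdot 22 \left(-1\right) = \frac{10}{11} \cdot 22 \left(-1\right) = 20 \left(-1\right) = -20$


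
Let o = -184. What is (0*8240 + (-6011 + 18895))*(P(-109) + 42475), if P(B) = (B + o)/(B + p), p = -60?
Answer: 92488670112/169 ≈ 5.4727e+8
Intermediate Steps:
P(B) = (-184 + B)/(-60 + B) (P(B) = (B - 184)/(B - 60) = (-184 + B)/(-60 + B))
(0*8240 + (-6011 + 18895))*(P(-109) + 42475) = (0*8240 + (-6011 + 18895))*((-184 - 109)/(-60 - 109) + 42475) = (0 + 12884)*(-293/(-169) + 42475) = 12884*(-1/169*(-293) + 42475) = 12884*(293/169 + 42475) = 12884*(7178568/169) = 92488670112/169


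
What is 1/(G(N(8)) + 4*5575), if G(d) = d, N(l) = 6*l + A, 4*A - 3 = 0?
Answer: 4/89395 ≈ 4.4745e-5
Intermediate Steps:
A = ¾ (A = ¾ + (¼)*0 = ¾ + 0 = ¾ ≈ 0.75000)
N(l) = ¾ + 6*l (N(l) = 6*l + ¾ = ¾ + 6*l)
1/(G(N(8)) + 4*5575) = 1/((¾ + 6*8) + 4*5575) = 1/((¾ + 48) + 22300) = 1/(195/4 + 22300) = 1/(89395/4) = 4/89395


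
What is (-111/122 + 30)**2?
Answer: 12595401/14884 ≈ 846.24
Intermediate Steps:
(-111/122 + 30)**2 = (3549/122)**2 = 12595401/14884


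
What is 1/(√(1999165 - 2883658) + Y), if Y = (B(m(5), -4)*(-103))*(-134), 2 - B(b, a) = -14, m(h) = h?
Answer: 220832/48767656717 - 3*I*√98277/48767656717 ≈ 4.5283e-6 - 1.9285e-8*I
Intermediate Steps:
B(b, a) = 16 (B(b, a) = 2 - 1*(-14) = 2 + 14 = 16)
Y = 220832 (Y = (16*(-103))*(-134) = -1648*(-134) = 220832)
1/(√(1999165 - 2883658) + Y) = 1/(√(1999165 - 2883658) + 220832) = 1/(√(-884493) + 220832) = 1/(3*I*√98277 + 220832) = 1/(220832 + 3*I*√98277)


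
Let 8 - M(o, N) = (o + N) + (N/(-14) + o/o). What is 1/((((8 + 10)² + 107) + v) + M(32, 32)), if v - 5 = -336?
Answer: 7/317 ≈ 0.022082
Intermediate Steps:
v = -331 (v = 5 - 336 = -331)
M(o, N) = 7 - o - 13*N/14 (M(o, N) = 8 - ((o + N) + (N/(-14) + o/o)) = 8 - ((N + o) + (N*(-1/14) + 1)) = 8 - ((N + o) + (-N/14 + 1)) = 8 - ((N + o) + (1 - N/14)) = 8 - (1 + o + 13*N/14) = 8 + (-1 - o - 13*N/14) = 7 - o - 13*N/14)
1/((((8 + 10)² + 107) + v) + M(32, 32)) = 1/((((8 + 10)² + 107) - 331) + (7 - 1*32 - 13/14*32)) = 1/(((18² + 107) - 331) + (7 - 32 - 208/7)) = 1/(((324 + 107) - 331) - 383/7) = 1/((431 - 331) - 383/7) = 1/(100 - 383/7) = 1/(317/7) = 7/317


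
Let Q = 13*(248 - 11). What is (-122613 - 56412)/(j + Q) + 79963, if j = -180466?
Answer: 2836883156/35477 ≈ 79964.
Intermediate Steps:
Q = 3081 (Q = 13*237 = 3081)
(-122613 - 56412)/(j + Q) + 79963 = (-122613 - 56412)/(-180466 + 3081) + 79963 = -179025/(-177385) + 79963 = -179025*(-1/177385) + 79963 = 35805/35477 + 79963 = 2836883156/35477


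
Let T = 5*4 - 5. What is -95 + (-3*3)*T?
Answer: -230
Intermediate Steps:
T = 15 (T = 20 - 5 = 15)
-95 + (-3*3)*T = -95 - 3*3*15 = -95 - 9*15 = -95 - 135 = -230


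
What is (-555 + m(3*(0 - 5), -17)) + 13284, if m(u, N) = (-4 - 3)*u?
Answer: 12834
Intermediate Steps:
m(u, N) = -7*u
(-555 + m(3*(0 - 5), -17)) + 13284 = (-555 - 21*(0 - 5)) + 13284 = (-555 - 21*(-5)) + 13284 = (-555 - 7*(-15)) + 13284 = (-555 + 105) + 13284 = -450 + 13284 = 12834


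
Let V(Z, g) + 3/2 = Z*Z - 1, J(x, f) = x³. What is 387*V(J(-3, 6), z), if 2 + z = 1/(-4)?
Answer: 562311/2 ≈ 2.8116e+5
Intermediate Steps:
z = -9/4 (z = -2 + 1/(-4) = -2 - ¼ = -9/4 ≈ -2.2500)
V(Z, g) = -5/2 + Z² (V(Z, g) = -3/2 + (Z*Z - 1) = -3/2 + (Z² - 1) = -3/2 + (-1 + Z²) = -5/2 + Z²)
387*V(J(-3, 6), z) = 387*(-5/2 + ((-3)³)²) = 387*(-5/2 + (-27)²) = 387*(-5/2 + 729) = 387*(1453/2) = 562311/2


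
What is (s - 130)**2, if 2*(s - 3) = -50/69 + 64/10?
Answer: 1834922896/119025 ≈ 15416.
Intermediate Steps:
s = 2014/345 (s = 3 + (-50/69 + 64/10)/2 = 3 + (-50*1/69 + 64*(1/10))/2 = 3 + (-50/69 + 32/5)/2 = 3 + (1/2)*(1958/345) = 3 + 979/345 = 2014/345 ≈ 5.8377)
(s - 130)**2 = (2014/345 - 130)**2 = (-42836/345)**2 = 1834922896/119025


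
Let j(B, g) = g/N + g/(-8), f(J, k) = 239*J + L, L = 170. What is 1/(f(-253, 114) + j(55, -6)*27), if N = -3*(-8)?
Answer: -2/120567 ≈ -1.6588e-5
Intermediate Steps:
N = 24
f(J, k) = 170 + 239*J (f(J, k) = 239*J + 170 = 170 + 239*J)
j(B, g) = -g/12 (j(B, g) = g/24 + g/(-8) = g*(1/24) + g*(-1/8) = g/24 - g/8 = -g/12)
1/(f(-253, 114) + j(55, -6)*27) = 1/((170 + 239*(-253)) - 1/12*(-6)*27) = 1/((170 - 60467) + (1/2)*27) = 1/(-60297 + 27/2) = 1/(-120567/2) = -2/120567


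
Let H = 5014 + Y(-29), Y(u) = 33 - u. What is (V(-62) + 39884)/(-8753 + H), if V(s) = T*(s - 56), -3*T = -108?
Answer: -35636/3677 ≈ -9.6916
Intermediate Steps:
T = 36 (T = -⅓*(-108) = 36)
H = 5076 (H = 5014 + (33 - 1*(-29)) = 5014 + (33 + 29) = 5014 + 62 = 5076)
V(s) = -2016 + 36*s (V(s) = 36*(s - 56) = 36*(-56 + s) = -2016 + 36*s)
(V(-62) + 39884)/(-8753 + H) = ((-2016 + 36*(-62)) + 39884)/(-8753 + 5076) = ((-2016 - 2232) + 39884)/(-3677) = (-4248 + 39884)*(-1/3677) = 35636*(-1/3677) = -35636/3677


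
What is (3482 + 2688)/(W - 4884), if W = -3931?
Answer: -1234/1763 ≈ -0.69994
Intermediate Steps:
(3482 + 2688)/(W - 4884) = (3482 + 2688)/(-3931 - 4884) = 6170/(-8815) = 6170*(-1/8815) = -1234/1763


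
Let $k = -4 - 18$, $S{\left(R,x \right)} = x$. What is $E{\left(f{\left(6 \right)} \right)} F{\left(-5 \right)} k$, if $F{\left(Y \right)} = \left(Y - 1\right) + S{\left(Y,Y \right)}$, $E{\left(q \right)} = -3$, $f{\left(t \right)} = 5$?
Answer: $-726$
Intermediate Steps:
$k = -22$ ($k = -4 - 18 = -22$)
$F{\left(Y \right)} = -1 + 2 Y$ ($F{\left(Y \right)} = \left(Y - 1\right) + Y = \left(-1 + Y\right) + Y = -1 + 2 Y$)
$E{\left(f{\left(6 \right)} \right)} F{\left(-5 \right)} k = - 3 \left(-1 + 2 \left(-5\right)\right) \left(-22\right) = - 3 \left(-1 - 10\right) \left(-22\right) = - 3 \left(\left(-11\right) \left(-22\right)\right) = \left(-3\right) 242 = -726$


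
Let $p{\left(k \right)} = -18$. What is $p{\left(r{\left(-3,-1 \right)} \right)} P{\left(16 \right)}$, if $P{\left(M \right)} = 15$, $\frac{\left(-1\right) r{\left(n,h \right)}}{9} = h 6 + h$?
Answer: $-270$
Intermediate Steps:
$r{\left(n,h \right)} = - 63 h$ ($r{\left(n,h \right)} = - 9 \left(h 6 + h\right) = - 9 \left(6 h + h\right) = - 9 \cdot 7 h = - 63 h$)
$p{\left(r{\left(-3,-1 \right)} \right)} P{\left(16 \right)} = \left(-18\right) 15 = -270$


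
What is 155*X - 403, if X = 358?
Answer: 55087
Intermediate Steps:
155*X - 403 = 155*358 - 403 = 55490 - 403 = 55087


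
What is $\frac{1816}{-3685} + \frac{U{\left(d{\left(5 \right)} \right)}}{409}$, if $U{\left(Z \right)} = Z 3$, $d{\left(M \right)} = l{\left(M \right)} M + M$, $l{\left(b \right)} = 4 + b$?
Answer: $- \frac{189994}{1507165} \approx -0.12606$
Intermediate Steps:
$d{\left(M \right)} = M + M \left(4 + M\right)$ ($d{\left(M \right)} = \left(4 + M\right) M + M = M \left(4 + M\right) + M = M + M \left(4 + M\right)$)
$U{\left(Z \right)} = 3 Z$
$\frac{1816}{-3685} + \frac{U{\left(d{\left(5 \right)} \right)}}{409} = \frac{1816}{-3685} + \frac{3 \cdot 5 \left(5 + 5\right)}{409} = 1816 \left(- \frac{1}{3685}\right) + 3 \cdot 5 \cdot 10 \cdot \frac{1}{409} = - \frac{1816}{3685} + 3 \cdot 50 \cdot \frac{1}{409} = - \frac{1816}{3685} + 150 \cdot \frac{1}{409} = - \frac{1816}{3685} + \frac{150}{409} = - \frac{189994}{1507165}$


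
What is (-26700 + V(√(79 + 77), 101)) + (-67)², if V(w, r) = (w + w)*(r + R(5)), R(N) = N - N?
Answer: -22211 + 404*√39 ≈ -19688.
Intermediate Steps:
R(N) = 0
V(w, r) = 2*r*w (V(w, r) = (w + w)*(r + 0) = (2*w)*r = 2*r*w)
(-26700 + V(√(79 + 77), 101)) + (-67)² = (-26700 + 2*101*√(79 + 77)) + (-67)² = (-26700 + 2*101*√156) + 4489 = (-26700 + 2*101*(2*√39)) + 4489 = (-26700 + 404*√39) + 4489 = -22211 + 404*√39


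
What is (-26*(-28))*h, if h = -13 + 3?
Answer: -7280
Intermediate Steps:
h = -10
(-26*(-28))*h = -26*(-28)*(-10) = 728*(-10) = -7280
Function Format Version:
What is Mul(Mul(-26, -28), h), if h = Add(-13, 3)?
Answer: -7280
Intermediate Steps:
h = -10
Mul(Mul(-26, -28), h) = Mul(Mul(-26, -28), -10) = Mul(728, -10) = -7280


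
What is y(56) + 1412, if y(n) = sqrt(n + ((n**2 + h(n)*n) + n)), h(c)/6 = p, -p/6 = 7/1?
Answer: 1412 + 4*I*sqrt(679) ≈ 1412.0 + 104.23*I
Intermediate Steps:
p = -42 (p = -42/1 = -42 ≈ -42.000)
h(c) = -252 (h(c) = 6*(-42) = -252)
y(n) = sqrt(n**2 - 250*n) (y(n) = sqrt(n + ((n**2 - 252*n) + n)) = sqrt(n + (n**2 - 251*n)) = sqrt(n**2 - 250*n))
y(56) + 1412 = sqrt(56*(-250 + 56)) + 1412 = sqrt(56*(-194)) + 1412 = sqrt(-10864) + 1412 = 4*I*sqrt(679) + 1412 = 1412 + 4*I*sqrt(679)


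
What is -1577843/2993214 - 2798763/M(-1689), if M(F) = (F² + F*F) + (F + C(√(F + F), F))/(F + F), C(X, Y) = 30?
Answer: -19569417316237067/19229389243529430 ≈ -1.0177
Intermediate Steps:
M(F) = 2*F² + (30 + F)/(2*F) (M(F) = (F² + F*F) + (F + 30)/(F + F) = (F² + F²) + (30 + F)/((2*F)) = 2*F² + (30 + F)*(1/(2*F)) = 2*F² + (30 + F)/(2*F))
-1577843/2993214 - 2798763/M(-1689) = -1577843/2993214 - 2798763*(-3378/(30 - 1689 + 4*(-1689)³)) = -1577843*1/2993214 - 2798763*(-3378/(30 - 1689 + 4*(-4818245769))) = -1577843/2993214 - 2798763*(-3378/(30 - 1689 - 19272983076)) = -1577843/2993214 - 2798763/((½)*(-1/1689)*(-19272984735)) = -1577843/2993214 - 2798763/6424328245/1126 = -1577843/2993214 - 2798763*1126/6424328245 = -1577843/2993214 - 3151407138/6424328245 = -19569417316237067/19229389243529430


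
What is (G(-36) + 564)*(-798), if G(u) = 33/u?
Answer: -898681/2 ≈ -4.4934e+5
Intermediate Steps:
(G(-36) + 564)*(-798) = (33/(-36) + 564)*(-798) = (33*(-1/36) + 564)*(-798) = (-11/12 + 564)*(-798) = (6757/12)*(-798) = -898681/2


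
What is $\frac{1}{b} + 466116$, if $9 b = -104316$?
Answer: $\frac{16207785549}{34772} \approx 4.6612 \cdot 10^{5}$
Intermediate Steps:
$b = - \frac{34772}{3}$ ($b = \frac{1}{9} \left(-104316\right) = - \frac{34772}{3} \approx -11591.0$)
$\frac{1}{b} + 466116 = \frac{1}{- \frac{34772}{3}} + 466116 = - \frac{3}{34772} + 466116 = \frac{16207785549}{34772}$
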